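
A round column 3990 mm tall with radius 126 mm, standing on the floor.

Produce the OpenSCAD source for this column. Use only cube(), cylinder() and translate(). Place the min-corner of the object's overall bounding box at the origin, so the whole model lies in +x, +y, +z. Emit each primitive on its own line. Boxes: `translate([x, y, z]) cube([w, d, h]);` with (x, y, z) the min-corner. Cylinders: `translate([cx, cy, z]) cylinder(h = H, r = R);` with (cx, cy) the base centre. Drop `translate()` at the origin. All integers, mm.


translate([126, 126, 0]) cylinder(h = 3990, r = 126);


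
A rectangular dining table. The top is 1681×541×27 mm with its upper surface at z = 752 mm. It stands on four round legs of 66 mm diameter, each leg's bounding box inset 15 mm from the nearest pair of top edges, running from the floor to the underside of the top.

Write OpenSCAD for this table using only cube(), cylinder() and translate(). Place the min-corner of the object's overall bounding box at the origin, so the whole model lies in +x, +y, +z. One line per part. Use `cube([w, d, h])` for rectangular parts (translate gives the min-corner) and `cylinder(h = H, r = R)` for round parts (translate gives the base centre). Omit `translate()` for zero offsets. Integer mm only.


translate([0, 0, 725]) cube([1681, 541, 27]);
translate([48, 48, 0]) cylinder(h = 725, r = 33);
translate([1633, 48, 0]) cylinder(h = 725, r = 33);
translate([48, 493, 0]) cylinder(h = 725, r = 33);
translate([1633, 493, 0]) cylinder(h = 725, r = 33);


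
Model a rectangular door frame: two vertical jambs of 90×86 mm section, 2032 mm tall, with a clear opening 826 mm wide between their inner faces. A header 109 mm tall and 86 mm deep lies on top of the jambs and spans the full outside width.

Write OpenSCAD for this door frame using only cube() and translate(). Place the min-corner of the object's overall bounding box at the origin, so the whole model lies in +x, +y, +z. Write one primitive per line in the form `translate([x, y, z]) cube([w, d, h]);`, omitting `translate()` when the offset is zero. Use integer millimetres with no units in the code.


cube([90, 86, 2032]);
translate([916, 0, 0]) cube([90, 86, 2032]);
translate([0, 0, 2032]) cube([1006, 86, 109]);


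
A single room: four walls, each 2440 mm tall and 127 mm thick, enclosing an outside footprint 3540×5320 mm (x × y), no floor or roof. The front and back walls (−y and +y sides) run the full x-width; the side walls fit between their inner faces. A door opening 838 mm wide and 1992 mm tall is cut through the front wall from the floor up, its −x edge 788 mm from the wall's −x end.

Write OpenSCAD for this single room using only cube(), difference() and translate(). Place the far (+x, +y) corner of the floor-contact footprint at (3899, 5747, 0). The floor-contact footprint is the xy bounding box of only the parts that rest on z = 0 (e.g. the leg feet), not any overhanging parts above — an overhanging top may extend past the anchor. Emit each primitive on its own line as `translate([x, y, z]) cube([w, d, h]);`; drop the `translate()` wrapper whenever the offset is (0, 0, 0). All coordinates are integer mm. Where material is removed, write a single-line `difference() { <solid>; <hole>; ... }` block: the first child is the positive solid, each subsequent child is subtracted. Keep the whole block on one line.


difference() { translate([359, 427, 0]) cube([3540, 127, 2440]); translate([1147, 427, 0]) cube([838, 127, 1992]); }
translate([359, 5620, 0]) cube([3540, 127, 2440]);
translate([359, 554, 0]) cube([127, 5066, 2440]);
translate([3772, 554, 0]) cube([127, 5066, 2440]);


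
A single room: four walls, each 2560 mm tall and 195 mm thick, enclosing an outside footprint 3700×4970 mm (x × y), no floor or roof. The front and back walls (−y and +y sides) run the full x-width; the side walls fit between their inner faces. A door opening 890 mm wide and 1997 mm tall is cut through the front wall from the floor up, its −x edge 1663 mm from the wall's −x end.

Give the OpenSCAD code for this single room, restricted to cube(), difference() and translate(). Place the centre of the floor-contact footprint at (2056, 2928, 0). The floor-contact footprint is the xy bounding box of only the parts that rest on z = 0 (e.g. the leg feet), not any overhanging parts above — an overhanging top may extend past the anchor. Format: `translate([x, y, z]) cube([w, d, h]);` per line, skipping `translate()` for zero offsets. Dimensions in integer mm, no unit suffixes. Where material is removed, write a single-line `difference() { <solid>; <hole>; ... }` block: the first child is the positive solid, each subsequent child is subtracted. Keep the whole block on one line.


difference() { translate([206, 443, 0]) cube([3700, 195, 2560]); translate([1869, 443, 0]) cube([890, 195, 1997]); }
translate([206, 5218, 0]) cube([3700, 195, 2560]);
translate([206, 638, 0]) cube([195, 4580, 2560]);
translate([3711, 638, 0]) cube([195, 4580, 2560]);


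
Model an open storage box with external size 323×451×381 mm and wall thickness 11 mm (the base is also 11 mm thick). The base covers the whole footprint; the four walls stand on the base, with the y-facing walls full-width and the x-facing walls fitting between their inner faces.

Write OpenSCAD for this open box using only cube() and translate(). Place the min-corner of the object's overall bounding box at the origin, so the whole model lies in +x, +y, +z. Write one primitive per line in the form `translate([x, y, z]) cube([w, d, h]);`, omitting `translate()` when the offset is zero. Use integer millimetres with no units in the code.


cube([323, 451, 11]);
translate([0, 0, 11]) cube([323, 11, 370]);
translate([0, 440, 11]) cube([323, 11, 370]);
translate([0, 11, 11]) cube([11, 429, 370]);
translate([312, 11, 11]) cube([11, 429, 370]);


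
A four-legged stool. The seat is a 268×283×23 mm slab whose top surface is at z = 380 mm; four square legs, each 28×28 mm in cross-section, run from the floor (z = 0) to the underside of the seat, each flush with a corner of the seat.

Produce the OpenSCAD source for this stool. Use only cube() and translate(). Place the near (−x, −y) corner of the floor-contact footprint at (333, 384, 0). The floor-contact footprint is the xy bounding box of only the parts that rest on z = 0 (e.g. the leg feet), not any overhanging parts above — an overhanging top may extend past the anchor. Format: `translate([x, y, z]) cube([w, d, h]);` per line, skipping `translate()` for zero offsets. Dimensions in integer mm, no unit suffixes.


translate([333, 384, 357]) cube([268, 283, 23]);
translate([333, 384, 0]) cube([28, 28, 357]);
translate([573, 384, 0]) cube([28, 28, 357]);
translate([333, 639, 0]) cube([28, 28, 357]);
translate([573, 639, 0]) cube([28, 28, 357]);


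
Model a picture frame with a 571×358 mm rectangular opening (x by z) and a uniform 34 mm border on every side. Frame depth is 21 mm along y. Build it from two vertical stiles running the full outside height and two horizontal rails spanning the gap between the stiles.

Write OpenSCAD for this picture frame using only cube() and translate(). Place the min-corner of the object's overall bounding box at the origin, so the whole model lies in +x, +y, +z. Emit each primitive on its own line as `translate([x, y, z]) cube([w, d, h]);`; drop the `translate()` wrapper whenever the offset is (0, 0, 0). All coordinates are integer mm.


cube([34, 21, 426]);
translate([605, 0, 0]) cube([34, 21, 426]);
translate([34, 0, 0]) cube([571, 21, 34]);
translate([34, 0, 392]) cube([571, 21, 34]);


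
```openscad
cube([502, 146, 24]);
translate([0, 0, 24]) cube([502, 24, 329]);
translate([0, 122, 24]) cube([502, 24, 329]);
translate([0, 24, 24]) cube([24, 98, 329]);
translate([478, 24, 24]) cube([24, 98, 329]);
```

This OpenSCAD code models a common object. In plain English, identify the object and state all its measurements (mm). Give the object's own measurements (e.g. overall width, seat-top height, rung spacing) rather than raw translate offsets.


An open-topped rectangular box: outside dimensions 502×146×353 mm, with a uniform wall and base thickness of 24 mm. The base is a full 502×146 slab on the floor; four walls sit on top of the base. The front and back walls (the −y and +y sides) span the full width; the two side walls fit between them.


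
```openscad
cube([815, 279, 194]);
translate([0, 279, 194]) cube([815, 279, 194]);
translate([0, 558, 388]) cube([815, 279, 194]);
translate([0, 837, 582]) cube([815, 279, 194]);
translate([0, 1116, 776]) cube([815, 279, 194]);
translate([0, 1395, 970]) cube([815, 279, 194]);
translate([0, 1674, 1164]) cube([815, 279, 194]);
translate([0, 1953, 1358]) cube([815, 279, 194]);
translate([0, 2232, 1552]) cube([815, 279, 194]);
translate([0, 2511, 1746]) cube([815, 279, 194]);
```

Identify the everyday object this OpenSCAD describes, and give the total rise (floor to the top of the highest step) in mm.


A staircase. The total rise is 1940 mm.

10 identical blocks, each offset up and back from the previous — a staircase. Each step is 194 mm tall and there are 10 of them, so the total rise is 10 × 194 = 1940 mm.


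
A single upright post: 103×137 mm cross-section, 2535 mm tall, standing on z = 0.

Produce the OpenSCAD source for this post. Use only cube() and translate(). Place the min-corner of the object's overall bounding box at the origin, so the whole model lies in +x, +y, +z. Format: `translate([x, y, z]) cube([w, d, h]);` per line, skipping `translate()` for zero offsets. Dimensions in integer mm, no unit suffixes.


cube([103, 137, 2535]);


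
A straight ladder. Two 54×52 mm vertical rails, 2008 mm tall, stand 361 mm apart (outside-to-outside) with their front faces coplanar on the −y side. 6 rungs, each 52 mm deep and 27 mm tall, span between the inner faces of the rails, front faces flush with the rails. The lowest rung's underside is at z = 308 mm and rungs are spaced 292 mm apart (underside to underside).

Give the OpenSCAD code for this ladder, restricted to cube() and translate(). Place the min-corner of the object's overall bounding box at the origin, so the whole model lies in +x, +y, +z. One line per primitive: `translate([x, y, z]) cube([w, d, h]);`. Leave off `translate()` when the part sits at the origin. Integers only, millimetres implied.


cube([54, 52, 2008]);
translate([307, 0, 0]) cube([54, 52, 2008]);
translate([54, 0, 308]) cube([253, 52, 27]);
translate([54, 0, 600]) cube([253, 52, 27]);
translate([54, 0, 892]) cube([253, 52, 27]);
translate([54, 0, 1184]) cube([253, 52, 27]);
translate([54, 0, 1476]) cube([253, 52, 27]);
translate([54, 0, 1768]) cube([253, 52, 27]);


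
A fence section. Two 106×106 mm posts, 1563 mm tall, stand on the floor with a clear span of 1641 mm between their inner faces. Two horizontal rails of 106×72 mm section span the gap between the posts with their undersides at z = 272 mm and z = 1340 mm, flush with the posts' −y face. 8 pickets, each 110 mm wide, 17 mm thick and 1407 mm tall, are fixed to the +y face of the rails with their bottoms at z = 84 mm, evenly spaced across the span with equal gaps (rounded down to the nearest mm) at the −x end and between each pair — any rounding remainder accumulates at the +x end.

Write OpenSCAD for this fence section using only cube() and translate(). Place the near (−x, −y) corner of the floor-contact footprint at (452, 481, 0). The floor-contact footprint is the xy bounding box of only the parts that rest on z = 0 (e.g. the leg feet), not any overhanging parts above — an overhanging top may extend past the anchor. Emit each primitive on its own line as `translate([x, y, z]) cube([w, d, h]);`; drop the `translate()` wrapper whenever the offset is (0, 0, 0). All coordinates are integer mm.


translate([452, 481, 0]) cube([106, 106, 1563]);
translate([2199, 481, 0]) cube([106, 106, 1563]);
translate([558, 481, 272]) cube([1641, 106, 72]);
translate([558, 481, 1340]) cube([1641, 106, 72]);
translate([642, 587, 84]) cube([110, 17, 1407]);
translate([836, 587, 84]) cube([110, 17, 1407]);
translate([1030, 587, 84]) cube([110, 17, 1407]);
translate([1224, 587, 84]) cube([110, 17, 1407]);
translate([1418, 587, 84]) cube([110, 17, 1407]);
translate([1612, 587, 84]) cube([110, 17, 1407]);
translate([1806, 587, 84]) cube([110, 17, 1407]);
translate([2000, 587, 84]) cube([110, 17, 1407]);


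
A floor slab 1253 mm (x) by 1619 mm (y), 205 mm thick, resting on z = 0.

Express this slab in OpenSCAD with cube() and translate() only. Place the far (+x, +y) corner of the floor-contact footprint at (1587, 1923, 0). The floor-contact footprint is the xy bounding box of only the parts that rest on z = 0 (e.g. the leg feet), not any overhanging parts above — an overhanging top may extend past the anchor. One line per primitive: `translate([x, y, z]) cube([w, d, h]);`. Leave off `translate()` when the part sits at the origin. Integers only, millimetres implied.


translate([334, 304, 0]) cube([1253, 1619, 205]);


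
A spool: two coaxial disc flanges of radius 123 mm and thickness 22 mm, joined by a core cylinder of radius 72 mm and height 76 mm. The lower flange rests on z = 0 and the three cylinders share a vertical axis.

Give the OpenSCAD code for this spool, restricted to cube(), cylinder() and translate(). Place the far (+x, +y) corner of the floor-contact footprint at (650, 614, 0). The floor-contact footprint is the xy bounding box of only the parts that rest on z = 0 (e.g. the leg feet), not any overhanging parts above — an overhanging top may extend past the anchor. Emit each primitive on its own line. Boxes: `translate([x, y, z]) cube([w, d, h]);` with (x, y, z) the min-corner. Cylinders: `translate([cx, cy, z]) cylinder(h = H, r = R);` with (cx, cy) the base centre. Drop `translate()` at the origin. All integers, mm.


translate([527, 491, 0]) cylinder(h = 22, r = 123);
translate([527, 491, 22]) cylinder(h = 76, r = 72);
translate([527, 491, 98]) cylinder(h = 22, r = 123);


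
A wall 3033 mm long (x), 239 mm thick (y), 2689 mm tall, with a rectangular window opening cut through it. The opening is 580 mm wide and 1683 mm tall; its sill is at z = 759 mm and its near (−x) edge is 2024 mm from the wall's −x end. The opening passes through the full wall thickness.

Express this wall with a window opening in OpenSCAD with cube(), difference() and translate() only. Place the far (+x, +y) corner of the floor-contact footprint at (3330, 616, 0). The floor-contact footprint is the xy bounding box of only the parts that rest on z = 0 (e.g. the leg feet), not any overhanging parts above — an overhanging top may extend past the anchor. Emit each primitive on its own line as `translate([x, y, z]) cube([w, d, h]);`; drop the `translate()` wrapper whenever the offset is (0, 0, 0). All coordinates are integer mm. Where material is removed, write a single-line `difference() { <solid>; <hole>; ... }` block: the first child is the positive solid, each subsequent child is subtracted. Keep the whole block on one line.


difference() { translate([297, 377, 0]) cube([3033, 239, 2689]); translate([2321, 377, 759]) cube([580, 239, 1683]); }


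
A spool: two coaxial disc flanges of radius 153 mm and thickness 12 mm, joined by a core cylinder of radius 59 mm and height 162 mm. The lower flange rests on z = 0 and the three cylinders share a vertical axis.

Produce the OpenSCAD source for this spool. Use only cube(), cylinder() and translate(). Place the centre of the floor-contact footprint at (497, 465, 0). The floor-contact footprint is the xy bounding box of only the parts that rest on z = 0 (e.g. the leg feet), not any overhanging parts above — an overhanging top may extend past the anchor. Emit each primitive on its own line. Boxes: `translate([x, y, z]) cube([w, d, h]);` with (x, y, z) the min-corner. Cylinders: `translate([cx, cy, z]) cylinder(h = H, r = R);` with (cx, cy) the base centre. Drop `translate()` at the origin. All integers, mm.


translate([497, 465, 0]) cylinder(h = 12, r = 153);
translate([497, 465, 12]) cylinder(h = 162, r = 59);
translate([497, 465, 174]) cylinder(h = 12, r = 153);


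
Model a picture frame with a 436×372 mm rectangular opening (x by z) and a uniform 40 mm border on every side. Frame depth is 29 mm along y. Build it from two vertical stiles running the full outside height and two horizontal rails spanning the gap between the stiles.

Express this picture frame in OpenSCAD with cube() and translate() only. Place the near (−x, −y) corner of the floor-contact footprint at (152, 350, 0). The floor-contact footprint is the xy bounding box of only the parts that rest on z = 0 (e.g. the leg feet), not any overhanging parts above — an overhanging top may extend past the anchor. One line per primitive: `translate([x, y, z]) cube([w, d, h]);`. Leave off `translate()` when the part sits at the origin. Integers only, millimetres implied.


translate([152, 350, 0]) cube([40, 29, 452]);
translate([628, 350, 0]) cube([40, 29, 452]);
translate([192, 350, 0]) cube([436, 29, 40]);
translate([192, 350, 412]) cube([436, 29, 40]);


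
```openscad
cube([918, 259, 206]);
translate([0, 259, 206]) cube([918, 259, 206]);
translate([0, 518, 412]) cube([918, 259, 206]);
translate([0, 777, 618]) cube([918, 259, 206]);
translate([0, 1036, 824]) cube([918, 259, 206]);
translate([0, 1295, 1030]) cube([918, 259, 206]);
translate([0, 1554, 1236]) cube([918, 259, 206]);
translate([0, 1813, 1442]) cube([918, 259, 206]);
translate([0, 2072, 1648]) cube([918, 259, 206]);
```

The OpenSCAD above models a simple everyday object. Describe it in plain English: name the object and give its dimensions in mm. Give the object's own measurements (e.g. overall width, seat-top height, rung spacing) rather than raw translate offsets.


A straight staircase of 9 solid steps. Each step is 918 mm wide (x), 259 mm deep (y, the going) and 206 mm tall (the rise). The first step rests on the floor; each subsequent step sits one going further in +y and one rise higher in +z, directly behind and above the previous step with no overlap.


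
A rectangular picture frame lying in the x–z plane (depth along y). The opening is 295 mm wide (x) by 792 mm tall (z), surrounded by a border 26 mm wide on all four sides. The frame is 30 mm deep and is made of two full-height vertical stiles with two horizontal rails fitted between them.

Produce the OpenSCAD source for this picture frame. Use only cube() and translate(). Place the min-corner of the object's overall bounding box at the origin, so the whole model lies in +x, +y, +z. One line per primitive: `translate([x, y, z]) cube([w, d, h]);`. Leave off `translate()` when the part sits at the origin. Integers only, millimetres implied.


cube([26, 30, 844]);
translate([321, 0, 0]) cube([26, 30, 844]);
translate([26, 0, 0]) cube([295, 30, 26]);
translate([26, 0, 818]) cube([295, 30, 26]);


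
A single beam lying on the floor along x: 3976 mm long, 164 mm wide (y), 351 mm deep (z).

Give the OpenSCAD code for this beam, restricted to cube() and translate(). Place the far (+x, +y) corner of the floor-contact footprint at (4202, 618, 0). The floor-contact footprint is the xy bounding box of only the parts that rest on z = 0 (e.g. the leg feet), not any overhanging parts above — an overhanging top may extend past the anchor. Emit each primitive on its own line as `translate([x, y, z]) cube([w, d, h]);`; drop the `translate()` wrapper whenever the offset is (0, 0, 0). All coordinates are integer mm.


translate([226, 454, 0]) cube([3976, 164, 351]);


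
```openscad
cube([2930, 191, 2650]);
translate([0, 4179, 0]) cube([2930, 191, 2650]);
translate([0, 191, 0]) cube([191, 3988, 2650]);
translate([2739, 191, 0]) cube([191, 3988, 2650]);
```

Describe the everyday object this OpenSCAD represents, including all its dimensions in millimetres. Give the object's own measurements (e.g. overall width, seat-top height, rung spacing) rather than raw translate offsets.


The wall frame of a small rectangular building: four walls, each 2650 mm tall and 191 mm thick, enclosing a footprint 2930 mm (x) by 4370 mm (y) outside-to-outside, with no floor or roof. The front and back walls (the −y and +y sides) span the full width; the two side walls fit between them.


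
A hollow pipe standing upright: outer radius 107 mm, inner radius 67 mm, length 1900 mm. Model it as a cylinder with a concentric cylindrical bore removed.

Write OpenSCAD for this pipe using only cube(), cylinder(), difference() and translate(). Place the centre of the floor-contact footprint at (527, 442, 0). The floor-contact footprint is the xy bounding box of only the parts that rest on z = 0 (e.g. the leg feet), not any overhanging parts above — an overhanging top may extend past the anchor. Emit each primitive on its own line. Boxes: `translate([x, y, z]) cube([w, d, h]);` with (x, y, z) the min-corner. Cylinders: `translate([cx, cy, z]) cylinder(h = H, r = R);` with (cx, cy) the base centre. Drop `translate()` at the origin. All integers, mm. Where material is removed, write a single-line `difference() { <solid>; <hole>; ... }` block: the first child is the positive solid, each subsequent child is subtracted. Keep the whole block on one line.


difference() { translate([527, 442, 0]) cylinder(h = 1900, r = 107); translate([527, 442, 0]) cylinder(h = 1900, r = 67); }


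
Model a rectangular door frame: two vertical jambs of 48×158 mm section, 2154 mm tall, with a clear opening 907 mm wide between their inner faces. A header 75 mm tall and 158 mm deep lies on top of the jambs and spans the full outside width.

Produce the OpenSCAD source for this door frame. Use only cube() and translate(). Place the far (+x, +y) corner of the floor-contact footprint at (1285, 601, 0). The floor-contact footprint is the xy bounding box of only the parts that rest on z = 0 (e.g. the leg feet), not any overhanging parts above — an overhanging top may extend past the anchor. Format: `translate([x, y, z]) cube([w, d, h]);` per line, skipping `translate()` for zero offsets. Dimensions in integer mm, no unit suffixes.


translate([282, 443, 0]) cube([48, 158, 2154]);
translate([1237, 443, 0]) cube([48, 158, 2154]);
translate([282, 443, 2154]) cube([1003, 158, 75]);


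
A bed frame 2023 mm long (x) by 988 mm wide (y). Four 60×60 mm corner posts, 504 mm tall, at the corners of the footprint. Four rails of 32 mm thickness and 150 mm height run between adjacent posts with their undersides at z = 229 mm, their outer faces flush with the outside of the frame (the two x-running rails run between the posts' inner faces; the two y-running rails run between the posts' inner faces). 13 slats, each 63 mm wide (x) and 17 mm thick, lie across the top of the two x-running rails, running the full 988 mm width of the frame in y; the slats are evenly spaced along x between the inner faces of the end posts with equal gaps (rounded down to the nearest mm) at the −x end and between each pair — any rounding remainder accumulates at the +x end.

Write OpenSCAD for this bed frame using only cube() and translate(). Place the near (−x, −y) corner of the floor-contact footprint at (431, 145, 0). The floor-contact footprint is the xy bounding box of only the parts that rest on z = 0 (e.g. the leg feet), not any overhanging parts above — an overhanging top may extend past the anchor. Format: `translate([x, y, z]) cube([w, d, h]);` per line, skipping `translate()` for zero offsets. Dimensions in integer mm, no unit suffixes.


translate([431, 145, 0]) cube([60, 60, 504]);
translate([431, 1073, 0]) cube([60, 60, 504]);
translate([2394, 145, 0]) cube([60, 60, 504]);
translate([2394, 1073, 0]) cube([60, 60, 504]);
translate([491, 145, 229]) cube([1903, 32, 150]);
translate([491, 1101, 229]) cube([1903, 32, 150]);
translate([431, 205, 229]) cube([32, 868, 150]);
translate([2422, 205, 229]) cube([32, 868, 150]);
translate([568, 145, 379]) cube([63, 988, 17]);
translate([708, 145, 379]) cube([63, 988, 17]);
translate([848, 145, 379]) cube([63, 988, 17]);
translate([988, 145, 379]) cube([63, 988, 17]);
translate([1128, 145, 379]) cube([63, 988, 17]);
translate([1268, 145, 379]) cube([63, 988, 17]);
translate([1408, 145, 379]) cube([63, 988, 17]);
translate([1548, 145, 379]) cube([63, 988, 17]);
translate([1688, 145, 379]) cube([63, 988, 17]);
translate([1828, 145, 379]) cube([63, 988, 17]);
translate([1968, 145, 379]) cube([63, 988, 17]);
translate([2108, 145, 379]) cube([63, 988, 17]);
translate([2248, 145, 379]) cube([63, 988, 17]);


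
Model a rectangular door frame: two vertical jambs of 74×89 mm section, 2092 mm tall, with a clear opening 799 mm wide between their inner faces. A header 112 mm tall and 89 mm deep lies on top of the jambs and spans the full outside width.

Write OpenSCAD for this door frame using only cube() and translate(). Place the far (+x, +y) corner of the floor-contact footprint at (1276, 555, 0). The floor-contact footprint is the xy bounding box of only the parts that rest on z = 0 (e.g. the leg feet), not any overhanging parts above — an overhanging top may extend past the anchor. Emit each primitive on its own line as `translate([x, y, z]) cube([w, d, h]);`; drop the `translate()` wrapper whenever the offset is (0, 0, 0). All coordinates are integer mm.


translate([329, 466, 0]) cube([74, 89, 2092]);
translate([1202, 466, 0]) cube([74, 89, 2092]);
translate([329, 466, 2092]) cube([947, 89, 112]);


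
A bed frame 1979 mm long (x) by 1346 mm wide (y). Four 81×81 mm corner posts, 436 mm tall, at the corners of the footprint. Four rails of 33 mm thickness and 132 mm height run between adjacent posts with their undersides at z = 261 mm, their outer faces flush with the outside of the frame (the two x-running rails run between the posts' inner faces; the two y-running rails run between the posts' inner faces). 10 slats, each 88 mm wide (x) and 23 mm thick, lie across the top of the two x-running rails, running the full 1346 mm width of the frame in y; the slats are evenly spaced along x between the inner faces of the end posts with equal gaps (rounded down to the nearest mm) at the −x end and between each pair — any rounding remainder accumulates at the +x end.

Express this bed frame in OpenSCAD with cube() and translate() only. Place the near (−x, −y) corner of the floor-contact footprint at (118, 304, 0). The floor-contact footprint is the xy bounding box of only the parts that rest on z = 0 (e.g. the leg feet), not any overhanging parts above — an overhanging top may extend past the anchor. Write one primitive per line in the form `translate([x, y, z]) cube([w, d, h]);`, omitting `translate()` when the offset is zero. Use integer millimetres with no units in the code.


translate([118, 304, 0]) cube([81, 81, 436]);
translate([118, 1569, 0]) cube([81, 81, 436]);
translate([2016, 304, 0]) cube([81, 81, 436]);
translate([2016, 1569, 0]) cube([81, 81, 436]);
translate([199, 304, 261]) cube([1817, 33, 132]);
translate([199, 1617, 261]) cube([1817, 33, 132]);
translate([118, 385, 261]) cube([33, 1184, 132]);
translate([2064, 385, 261]) cube([33, 1184, 132]);
translate([284, 304, 393]) cube([88, 1346, 23]);
translate([457, 304, 393]) cube([88, 1346, 23]);
translate([630, 304, 393]) cube([88, 1346, 23]);
translate([803, 304, 393]) cube([88, 1346, 23]);
translate([976, 304, 393]) cube([88, 1346, 23]);
translate([1149, 304, 393]) cube([88, 1346, 23]);
translate([1322, 304, 393]) cube([88, 1346, 23]);
translate([1495, 304, 393]) cube([88, 1346, 23]);
translate([1668, 304, 393]) cube([88, 1346, 23]);
translate([1841, 304, 393]) cube([88, 1346, 23]);


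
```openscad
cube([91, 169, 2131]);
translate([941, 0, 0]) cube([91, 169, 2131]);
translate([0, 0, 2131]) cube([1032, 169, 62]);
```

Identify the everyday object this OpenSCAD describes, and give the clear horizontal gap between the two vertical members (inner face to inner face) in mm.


A door frame. The clear opening width is 850 mm.

Two 2131 mm tall posts with a header on top — a door frame. The left jamb is 91 mm wide at x = 0; the right jamb starts at x = 941. The clear opening is 941 − 91 = 850 mm.


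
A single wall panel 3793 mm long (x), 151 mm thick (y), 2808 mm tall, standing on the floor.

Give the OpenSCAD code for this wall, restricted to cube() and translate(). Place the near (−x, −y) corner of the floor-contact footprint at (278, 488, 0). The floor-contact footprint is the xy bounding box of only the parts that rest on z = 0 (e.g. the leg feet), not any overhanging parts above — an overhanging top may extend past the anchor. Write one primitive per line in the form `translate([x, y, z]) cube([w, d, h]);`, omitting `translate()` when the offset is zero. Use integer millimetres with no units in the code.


translate([278, 488, 0]) cube([3793, 151, 2808]);


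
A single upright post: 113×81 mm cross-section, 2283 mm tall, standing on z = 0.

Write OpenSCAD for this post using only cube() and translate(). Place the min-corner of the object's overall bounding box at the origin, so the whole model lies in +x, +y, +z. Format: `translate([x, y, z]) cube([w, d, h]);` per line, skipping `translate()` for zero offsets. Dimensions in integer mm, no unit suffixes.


cube([113, 81, 2283]);


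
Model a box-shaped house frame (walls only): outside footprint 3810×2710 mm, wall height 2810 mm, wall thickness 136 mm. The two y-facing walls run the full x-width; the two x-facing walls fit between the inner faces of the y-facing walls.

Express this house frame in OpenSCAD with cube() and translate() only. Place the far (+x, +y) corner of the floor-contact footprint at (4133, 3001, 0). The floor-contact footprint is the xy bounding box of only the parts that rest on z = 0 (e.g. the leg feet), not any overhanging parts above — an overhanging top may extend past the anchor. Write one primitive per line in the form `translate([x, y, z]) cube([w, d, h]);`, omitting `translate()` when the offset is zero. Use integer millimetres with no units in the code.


translate([323, 291, 0]) cube([3810, 136, 2810]);
translate([323, 2865, 0]) cube([3810, 136, 2810]);
translate([323, 427, 0]) cube([136, 2438, 2810]);
translate([3997, 427, 0]) cube([136, 2438, 2810]);


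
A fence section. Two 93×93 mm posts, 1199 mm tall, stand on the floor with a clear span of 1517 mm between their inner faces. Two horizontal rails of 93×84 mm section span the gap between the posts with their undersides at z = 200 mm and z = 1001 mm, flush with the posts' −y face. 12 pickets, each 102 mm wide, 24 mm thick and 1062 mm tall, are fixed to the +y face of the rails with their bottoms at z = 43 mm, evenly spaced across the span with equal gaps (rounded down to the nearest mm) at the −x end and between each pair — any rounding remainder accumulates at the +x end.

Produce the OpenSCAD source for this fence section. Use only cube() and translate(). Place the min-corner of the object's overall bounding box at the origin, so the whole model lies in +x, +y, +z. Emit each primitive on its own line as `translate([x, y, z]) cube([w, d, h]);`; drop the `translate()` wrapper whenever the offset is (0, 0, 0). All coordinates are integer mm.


cube([93, 93, 1199]);
translate([1610, 0, 0]) cube([93, 93, 1199]);
translate([93, 0, 200]) cube([1517, 93, 84]);
translate([93, 0, 1001]) cube([1517, 93, 84]);
translate([115, 93, 43]) cube([102, 24, 1062]);
translate([239, 93, 43]) cube([102, 24, 1062]);
translate([363, 93, 43]) cube([102, 24, 1062]);
translate([487, 93, 43]) cube([102, 24, 1062]);
translate([611, 93, 43]) cube([102, 24, 1062]);
translate([735, 93, 43]) cube([102, 24, 1062]);
translate([859, 93, 43]) cube([102, 24, 1062]);
translate([983, 93, 43]) cube([102, 24, 1062]);
translate([1107, 93, 43]) cube([102, 24, 1062]);
translate([1231, 93, 43]) cube([102, 24, 1062]);
translate([1355, 93, 43]) cube([102, 24, 1062]);
translate([1479, 93, 43]) cube([102, 24, 1062]);


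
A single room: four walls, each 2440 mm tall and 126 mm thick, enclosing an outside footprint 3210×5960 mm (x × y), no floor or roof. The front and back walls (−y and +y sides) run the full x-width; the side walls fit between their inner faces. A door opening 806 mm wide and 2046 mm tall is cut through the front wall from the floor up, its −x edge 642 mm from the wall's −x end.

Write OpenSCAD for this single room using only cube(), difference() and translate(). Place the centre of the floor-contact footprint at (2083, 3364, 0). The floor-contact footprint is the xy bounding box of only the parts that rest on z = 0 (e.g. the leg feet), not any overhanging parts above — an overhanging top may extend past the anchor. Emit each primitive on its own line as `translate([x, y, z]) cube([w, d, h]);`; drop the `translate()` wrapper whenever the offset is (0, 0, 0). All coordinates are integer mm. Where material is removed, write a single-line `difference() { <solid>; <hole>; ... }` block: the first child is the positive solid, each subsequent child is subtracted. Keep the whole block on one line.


difference() { translate([478, 384, 0]) cube([3210, 126, 2440]); translate([1120, 384, 0]) cube([806, 126, 2046]); }
translate([478, 6218, 0]) cube([3210, 126, 2440]);
translate([478, 510, 0]) cube([126, 5708, 2440]);
translate([3562, 510, 0]) cube([126, 5708, 2440]);


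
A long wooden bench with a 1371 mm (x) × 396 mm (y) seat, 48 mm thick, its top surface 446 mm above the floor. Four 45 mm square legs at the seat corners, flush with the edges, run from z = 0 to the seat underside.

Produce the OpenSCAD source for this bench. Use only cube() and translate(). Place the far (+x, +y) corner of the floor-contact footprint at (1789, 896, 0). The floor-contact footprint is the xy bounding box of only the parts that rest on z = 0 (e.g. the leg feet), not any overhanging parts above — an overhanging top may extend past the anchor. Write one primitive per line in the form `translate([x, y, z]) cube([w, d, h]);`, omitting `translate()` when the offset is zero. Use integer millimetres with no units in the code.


// leg_h = 446 − 48 = 398
translate([418, 500, 398]) cube([1371, 396, 48]);
translate([418, 500, 0]) cube([45, 45, 398]);
translate([418, 851, 0]) cube([45, 45, 398]);
translate([1744, 500, 0]) cube([45, 45, 398]);
translate([1744, 851, 0]) cube([45, 45, 398]);


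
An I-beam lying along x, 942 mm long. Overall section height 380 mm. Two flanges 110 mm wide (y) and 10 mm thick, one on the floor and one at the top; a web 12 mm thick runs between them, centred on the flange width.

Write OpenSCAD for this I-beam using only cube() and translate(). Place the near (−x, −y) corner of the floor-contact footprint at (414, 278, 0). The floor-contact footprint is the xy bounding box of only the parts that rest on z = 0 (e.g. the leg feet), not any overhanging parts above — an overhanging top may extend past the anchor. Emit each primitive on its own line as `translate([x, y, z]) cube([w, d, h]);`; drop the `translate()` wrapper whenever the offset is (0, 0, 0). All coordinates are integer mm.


translate([414, 278, 0]) cube([942, 110, 10]);
translate([414, 327, 10]) cube([942, 12, 360]);
translate([414, 278, 370]) cube([942, 110, 10]);


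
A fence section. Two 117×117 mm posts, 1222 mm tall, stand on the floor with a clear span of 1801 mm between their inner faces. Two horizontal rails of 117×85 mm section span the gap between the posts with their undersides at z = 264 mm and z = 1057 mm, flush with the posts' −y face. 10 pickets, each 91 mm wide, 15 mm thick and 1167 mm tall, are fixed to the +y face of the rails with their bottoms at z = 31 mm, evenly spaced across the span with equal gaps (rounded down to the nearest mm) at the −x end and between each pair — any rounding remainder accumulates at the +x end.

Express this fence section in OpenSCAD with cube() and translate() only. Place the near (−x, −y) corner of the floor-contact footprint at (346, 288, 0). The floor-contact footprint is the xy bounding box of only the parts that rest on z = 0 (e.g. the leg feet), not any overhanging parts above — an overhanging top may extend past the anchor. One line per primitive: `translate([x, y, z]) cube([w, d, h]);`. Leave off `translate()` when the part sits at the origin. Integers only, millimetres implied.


translate([346, 288, 0]) cube([117, 117, 1222]);
translate([2264, 288, 0]) cube([117, 117, 1222]);
translate([463, 288, 264]) cube([1801, 117, 85]);
translate([463, 288, 1057]) cube([1801, 117, 85]);
translate([544, 405, 31]) cube([91, 15, 1167]);
translate([716, 405, 31]) cube([91, 15, 1167]);
translate([888, 405, 31]) cube([91, 15, 1167]);
translate([1060, 405, 31]) cube([91, 15, 1167]);
translate([1232, 405, 31]) cube([91, 15, 1167]);
translate([1404, 405, 31]) cube([91, 15, 1167]);
translate([1576, 405, 31]) cube([91, 15, 1167]);
translate([1748, 405, 31]) cube([91, 15, 1167]);
translate([1920, 405, 31]) cube([91, 15, 1167]);
translate([2092, 405, 31]) cube([91, 15, 1167]);


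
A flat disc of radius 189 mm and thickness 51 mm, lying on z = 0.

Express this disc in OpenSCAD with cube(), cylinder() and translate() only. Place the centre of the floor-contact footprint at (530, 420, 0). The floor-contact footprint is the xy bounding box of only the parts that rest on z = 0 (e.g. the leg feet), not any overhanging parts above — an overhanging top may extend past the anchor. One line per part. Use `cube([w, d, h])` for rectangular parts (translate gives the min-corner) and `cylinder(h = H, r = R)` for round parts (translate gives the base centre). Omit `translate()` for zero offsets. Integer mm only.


translate([530, 420, 0]) cylinder(h = 51, r = 189);


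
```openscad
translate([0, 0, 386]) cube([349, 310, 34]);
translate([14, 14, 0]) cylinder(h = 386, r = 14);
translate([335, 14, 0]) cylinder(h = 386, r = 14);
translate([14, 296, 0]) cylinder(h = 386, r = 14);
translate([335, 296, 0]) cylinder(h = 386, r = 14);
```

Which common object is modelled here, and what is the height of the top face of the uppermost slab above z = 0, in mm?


A stool. The seat height is 420 mm.

A 349×310×34 slab at z = 386 on four corner cylinders — a stool. The seat top is 386 + 34 = 420 mm.


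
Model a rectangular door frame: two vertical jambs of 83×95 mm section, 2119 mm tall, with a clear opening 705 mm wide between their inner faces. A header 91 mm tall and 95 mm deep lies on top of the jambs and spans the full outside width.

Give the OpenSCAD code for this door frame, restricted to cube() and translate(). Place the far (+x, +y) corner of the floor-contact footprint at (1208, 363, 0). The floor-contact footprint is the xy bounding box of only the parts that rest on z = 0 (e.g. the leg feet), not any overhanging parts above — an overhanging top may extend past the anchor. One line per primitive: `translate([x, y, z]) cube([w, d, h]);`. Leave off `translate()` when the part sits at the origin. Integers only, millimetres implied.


translate([337, 268, 0]) cube([83, 95, 2119]);
translate([1125, 268, 0]) cube([83, 95, 2119]);
translate([337, 268, 2119]) cube([871, 95, 91]);


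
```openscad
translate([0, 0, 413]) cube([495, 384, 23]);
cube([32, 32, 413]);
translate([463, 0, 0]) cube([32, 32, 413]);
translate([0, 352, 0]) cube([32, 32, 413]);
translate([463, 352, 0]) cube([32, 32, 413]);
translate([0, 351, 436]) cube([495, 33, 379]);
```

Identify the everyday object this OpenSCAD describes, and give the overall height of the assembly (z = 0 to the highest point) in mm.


A chair. The overall height is 815 mm.

A slab on four corner posts with a tall panel at the back — a chair. The seat slab sits at z = 413 with thickness 23, and the 379 mm backrest starts at the seat top, so the overall height is 413 + 23 + 379 = 815 mm.


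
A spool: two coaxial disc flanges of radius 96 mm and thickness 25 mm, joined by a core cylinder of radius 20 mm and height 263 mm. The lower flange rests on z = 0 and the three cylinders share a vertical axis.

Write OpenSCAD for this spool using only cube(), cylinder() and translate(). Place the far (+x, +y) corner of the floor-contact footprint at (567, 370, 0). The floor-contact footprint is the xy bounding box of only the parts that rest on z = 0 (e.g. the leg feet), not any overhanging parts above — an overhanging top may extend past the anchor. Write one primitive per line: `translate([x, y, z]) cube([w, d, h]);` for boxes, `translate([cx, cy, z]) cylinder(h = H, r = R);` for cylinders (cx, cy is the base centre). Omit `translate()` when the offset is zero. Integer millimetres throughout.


translate([471, 274, 0]) cylinder(h = 25, r = 96);
translate([471, 274, 25]) cylinder(h = 263, r = 20);
translate([471, 274, 288]) cylinder(h = 25, r = 96);
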